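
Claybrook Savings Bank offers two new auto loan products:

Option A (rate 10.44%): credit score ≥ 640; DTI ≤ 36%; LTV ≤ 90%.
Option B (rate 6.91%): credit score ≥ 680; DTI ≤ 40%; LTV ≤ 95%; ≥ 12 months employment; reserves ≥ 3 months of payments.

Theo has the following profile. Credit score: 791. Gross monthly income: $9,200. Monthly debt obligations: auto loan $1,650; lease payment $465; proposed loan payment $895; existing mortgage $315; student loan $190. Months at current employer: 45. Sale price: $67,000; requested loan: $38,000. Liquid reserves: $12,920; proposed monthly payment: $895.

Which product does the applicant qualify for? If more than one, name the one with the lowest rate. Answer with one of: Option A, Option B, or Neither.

Total debts = (1,650 + 465 + 895 + 315 + 190) = 3,515; DTI = 3,515/9,200 = 38.2%.
LTV = 38,000/67,000 = 56.7%.
Reserves = 12,920/895 = 14.4 months.
Option A: score 791 ≥ 640; DTI 38.2% > 36%; LTV 56.7% ≤ 90% → does not qualify.
Option B: score 791 ≥ 680; DTI 38.2% ≤ 40%; LTV 56.7% ≤ 95%; employment 45 ≥ 12 mo; reserves 14.4 ≥ 3 mo → qualifies.

Option B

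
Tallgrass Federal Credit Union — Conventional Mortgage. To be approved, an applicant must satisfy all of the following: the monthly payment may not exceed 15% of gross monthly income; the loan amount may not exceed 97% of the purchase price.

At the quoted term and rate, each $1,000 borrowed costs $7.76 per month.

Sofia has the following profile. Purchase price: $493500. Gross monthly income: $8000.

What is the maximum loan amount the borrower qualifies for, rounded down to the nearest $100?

Payment cap: 15% × $8,000 = $1,200/month.
At $7.76 per $1,000, that supports 1,200/7.76 × 1,000 ≈ $154,639 → $154,600.
LTV cap: 97% × $493,500 = $478,695 → $478,600.
Binding constraint: payment-to-income.

$154,600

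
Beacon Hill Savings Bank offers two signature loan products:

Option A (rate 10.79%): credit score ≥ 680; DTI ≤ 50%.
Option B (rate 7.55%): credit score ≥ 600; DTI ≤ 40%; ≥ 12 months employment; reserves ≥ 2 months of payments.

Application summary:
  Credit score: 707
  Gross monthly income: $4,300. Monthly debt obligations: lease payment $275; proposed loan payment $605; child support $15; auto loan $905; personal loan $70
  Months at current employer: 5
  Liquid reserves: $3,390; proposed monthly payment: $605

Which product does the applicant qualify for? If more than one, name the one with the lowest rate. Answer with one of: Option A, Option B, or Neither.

Total debts = (275 + 605 + 15 + 905 + 70) = 1,870; DTI = 1,870/4,300 = 43.5%.
Reserves = 3,390/605 = 5.6 months.
Option A: score 707 ≥ 680; DTI 43.5% ≤ 50% → qualifies.
Option B: score 707 ≥ 600; DTI 43.5% > 40%; employment 5 < 12 mo; reserves 5.6 ≥ 2 mo → does not qualify.

Option A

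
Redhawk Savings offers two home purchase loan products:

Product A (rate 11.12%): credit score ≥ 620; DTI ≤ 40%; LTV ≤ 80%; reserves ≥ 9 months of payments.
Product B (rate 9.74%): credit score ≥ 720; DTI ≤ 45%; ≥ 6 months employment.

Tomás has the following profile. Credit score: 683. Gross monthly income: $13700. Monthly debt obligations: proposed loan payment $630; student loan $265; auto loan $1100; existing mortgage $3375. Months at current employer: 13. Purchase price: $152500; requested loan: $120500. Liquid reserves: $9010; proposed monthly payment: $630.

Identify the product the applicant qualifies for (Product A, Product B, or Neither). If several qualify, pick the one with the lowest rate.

Total debts = (630 + 265 + 1,100 + 3,375) = 5,370; DTI = 5,370/13,700 = 39.2%.
LTV = 120,500/152,500 = 79%.
Reserves = 9,010/630 = 14.3 months.
Product A: score 683 ≥ 620; DTI 39.2% ≤ 40%; LTV 79% ≤ 80%; reserves 14.3 ≥ 9 mo → qualifies.
Product B: score 683 < 720; DTI 39.2% ≤ 45%; employment 13 ≥ 6 mo → does not qualify.

Product A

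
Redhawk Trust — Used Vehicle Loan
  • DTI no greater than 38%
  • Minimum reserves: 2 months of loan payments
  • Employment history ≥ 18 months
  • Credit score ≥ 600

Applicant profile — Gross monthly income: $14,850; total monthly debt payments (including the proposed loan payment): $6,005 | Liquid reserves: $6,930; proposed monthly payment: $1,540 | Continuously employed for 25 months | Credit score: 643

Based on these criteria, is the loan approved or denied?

DTI = 6,005/14,850 = 40.4% > 38%
Liquid reserves cover 6,930/1,540 = 4.5 months — ≥ 2 required
Employment 25 ≥ 18 months
Credit score 643 ≥ 600 (meets)
Fails on DTI.

Denied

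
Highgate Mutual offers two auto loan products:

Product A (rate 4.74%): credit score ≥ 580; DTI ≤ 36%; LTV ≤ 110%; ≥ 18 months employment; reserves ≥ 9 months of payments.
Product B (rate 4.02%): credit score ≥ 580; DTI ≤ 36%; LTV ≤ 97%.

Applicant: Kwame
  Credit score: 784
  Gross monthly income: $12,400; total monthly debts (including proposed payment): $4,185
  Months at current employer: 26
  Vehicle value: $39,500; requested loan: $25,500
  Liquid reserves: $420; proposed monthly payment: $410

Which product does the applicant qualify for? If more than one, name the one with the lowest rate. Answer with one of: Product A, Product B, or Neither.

DTI = 4,185/12,400 = 33.8%.
LTV = 25,500/39,500 = 64.6%.
Reserves = 420/410 = 1.0 months.
Product A: score 784 ≥ 580; DTI 33.8% ≤ 36%; LTV 64.6% ≤ 110%; employment 26 ≥ 18 mo; reserves 1.0 < 9 mo → does not qualify.
Product B: score 784 ≥ 580; DTI 33.8% ≤ 36%; LTV 64.6% ≤ 97% → qualifies.

Product B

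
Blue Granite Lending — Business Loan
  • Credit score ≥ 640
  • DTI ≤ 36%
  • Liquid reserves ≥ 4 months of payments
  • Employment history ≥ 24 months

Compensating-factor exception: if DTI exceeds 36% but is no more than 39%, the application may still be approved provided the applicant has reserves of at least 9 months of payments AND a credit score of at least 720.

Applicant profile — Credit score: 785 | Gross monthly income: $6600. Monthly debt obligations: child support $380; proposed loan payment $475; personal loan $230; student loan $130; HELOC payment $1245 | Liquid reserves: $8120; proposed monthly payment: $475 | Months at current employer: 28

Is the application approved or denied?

Approved

Credit score 785 ≥ 640 (meets base)
Total debts = (380 + 475 + 230 + 130 + 1,245) = 2,460. DTI = 2,460/6,600 = 37.3% > 36% — standard DTI limit exceeded.
Liquid reserves cover 8,120/475 = 17.1 months — ≥ 4 required
Employment 28 ≥ 24 months
37.3% falls in the override range (36%–39%), so the compensating-factor test applies.
Reserves 17.1 ≥ 9 months; credit score 785 ≥ 720.
Both compensating conditions met → exception applies.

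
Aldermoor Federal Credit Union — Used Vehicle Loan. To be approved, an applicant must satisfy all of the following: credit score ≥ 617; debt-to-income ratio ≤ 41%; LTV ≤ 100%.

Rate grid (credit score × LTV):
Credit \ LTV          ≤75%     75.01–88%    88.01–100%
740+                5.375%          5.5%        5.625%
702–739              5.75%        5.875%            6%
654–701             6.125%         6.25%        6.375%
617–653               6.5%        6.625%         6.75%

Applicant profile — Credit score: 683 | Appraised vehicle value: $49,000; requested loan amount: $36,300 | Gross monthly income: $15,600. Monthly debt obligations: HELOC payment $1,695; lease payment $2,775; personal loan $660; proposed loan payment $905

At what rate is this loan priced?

6.125%

Credit score 683 ≥ 617; Total monthly debts = (1,695 + 2,775 + 660 + 905) = 6,035. DTI: 6,035 ÷ 15,600 = 38.7%, within the 41% cap
LTV: 36,300 ÷ 49,000 = 74.1%, within 100% cap
Row: 683 falls in 654–701. Column: 74.1% falls in ≤75%. Rate = 6.125%.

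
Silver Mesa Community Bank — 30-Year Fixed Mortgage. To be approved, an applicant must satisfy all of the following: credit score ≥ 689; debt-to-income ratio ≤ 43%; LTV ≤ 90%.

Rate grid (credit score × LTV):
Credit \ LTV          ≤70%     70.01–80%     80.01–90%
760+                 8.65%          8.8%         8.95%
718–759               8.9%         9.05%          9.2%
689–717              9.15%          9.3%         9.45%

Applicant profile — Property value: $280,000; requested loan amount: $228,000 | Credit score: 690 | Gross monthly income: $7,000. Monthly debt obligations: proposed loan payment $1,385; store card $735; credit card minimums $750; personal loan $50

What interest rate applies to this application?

Credit score 690 ≥ 689; Total monthly debts = (1,385 + 735 + 750 + 50) = 2,920. DTI: 2,920 ÷ 7,000 = 41.7%, within the 43% cap
Loan-to-value = 228,000/280,000 = 81.4% — pass (90% max)
Credit 690 → row 689–717; LTV 81.4% → column 80.01–90%. Grid cell → 9.45%.

9.45%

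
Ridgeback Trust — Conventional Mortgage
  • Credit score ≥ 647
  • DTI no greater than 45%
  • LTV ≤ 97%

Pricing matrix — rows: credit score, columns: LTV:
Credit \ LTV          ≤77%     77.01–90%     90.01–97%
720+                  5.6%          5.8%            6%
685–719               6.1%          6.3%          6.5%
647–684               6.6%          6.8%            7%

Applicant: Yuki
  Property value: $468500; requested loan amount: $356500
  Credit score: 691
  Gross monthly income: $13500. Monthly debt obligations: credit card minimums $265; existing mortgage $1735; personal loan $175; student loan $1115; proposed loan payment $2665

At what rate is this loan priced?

Credit score 691 ≥ 647; Total monthly debts = (265 + 1,735 + 175 + 1,115 + 2,665) = 5,955. DTI = 5,955/13,500 = 44.1% ≤ 45%
LTV = 356,500/468,500 = 76.1% ≤ 97%
Row: 691 falls in 685–719. Column: 76.1% falls in ≤77%. Rate = 6.1%.

6.1%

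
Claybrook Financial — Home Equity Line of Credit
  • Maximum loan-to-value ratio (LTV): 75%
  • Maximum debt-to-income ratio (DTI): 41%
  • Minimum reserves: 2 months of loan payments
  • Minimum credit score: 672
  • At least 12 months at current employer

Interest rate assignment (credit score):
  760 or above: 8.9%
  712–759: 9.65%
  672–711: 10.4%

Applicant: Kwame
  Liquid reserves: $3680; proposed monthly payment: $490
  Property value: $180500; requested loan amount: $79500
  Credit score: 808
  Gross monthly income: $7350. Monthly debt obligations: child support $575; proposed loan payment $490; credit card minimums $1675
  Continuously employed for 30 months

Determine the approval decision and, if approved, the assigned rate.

Credit score 808 ≥ 672 (meets minimum)
Employment 30 ≥ 12 months
LTV = 79,500/180,500 = 44% ≤ 75%
Reserves = 3,680/490 = 7.5 months ≥ 2
Total monthly debts = (575 + 490 + 1,675) = 2,740. DTI = 2,740/7,350 = 37.3% ≤ 41%
All requirements met. Score 808 falls in the 760 or above tier → 8.9%.

Approved at 8.9%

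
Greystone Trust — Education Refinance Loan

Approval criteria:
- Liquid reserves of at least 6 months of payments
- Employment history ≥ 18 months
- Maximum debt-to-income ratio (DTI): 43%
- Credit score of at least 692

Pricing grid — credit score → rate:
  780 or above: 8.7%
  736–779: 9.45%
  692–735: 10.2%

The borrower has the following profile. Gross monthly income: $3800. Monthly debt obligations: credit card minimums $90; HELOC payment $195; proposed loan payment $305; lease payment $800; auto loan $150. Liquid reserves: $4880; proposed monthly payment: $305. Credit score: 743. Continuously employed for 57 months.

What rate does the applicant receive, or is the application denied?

Approved at 9.45%

Credit score 743 ≥ 692 (meets minimum)
Reserves: 4,880 ÷ 305 = 16.0 months (meets 6-month minimum)
Total monthly debts = (90 + 195 + 305 + 800 + 150) = 1,540. DTI = 1,540/3,800 = 40.5% ≤ 43%
Employment 57 ≥ 18 months
All requirements met. Score 743 falls in the 736–779 tier → 9.45%.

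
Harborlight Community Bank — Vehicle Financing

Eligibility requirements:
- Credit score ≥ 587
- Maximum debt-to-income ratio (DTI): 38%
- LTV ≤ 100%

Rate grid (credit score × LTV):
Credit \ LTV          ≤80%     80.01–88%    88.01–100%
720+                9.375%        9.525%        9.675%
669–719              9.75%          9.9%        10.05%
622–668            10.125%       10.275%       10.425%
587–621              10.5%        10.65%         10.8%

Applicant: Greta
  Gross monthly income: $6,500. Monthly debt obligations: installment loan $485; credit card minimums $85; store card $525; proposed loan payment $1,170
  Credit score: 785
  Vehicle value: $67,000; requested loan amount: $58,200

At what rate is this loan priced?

9.525%

Credit score 785 ≥ 587; Total monthly debts = (485 + 85 + 525 + 1,170) = 2,265. DTI = 2,265/6,500 = 34.8% ≤ 38%
Loan-to-value = 58,200/67,000 = 86.9% — pass (100% max)
Row: 785 falls in 720+. Column: 86.9% falls in 80.01–88%. Rate = 9.525%.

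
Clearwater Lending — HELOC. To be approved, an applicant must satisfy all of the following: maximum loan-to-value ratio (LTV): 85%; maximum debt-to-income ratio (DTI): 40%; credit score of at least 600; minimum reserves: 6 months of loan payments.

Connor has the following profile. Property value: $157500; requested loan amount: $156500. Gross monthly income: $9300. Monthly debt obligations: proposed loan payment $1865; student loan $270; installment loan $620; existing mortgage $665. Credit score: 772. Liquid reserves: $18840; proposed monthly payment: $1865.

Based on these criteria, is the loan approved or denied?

LTV = 156,500/157,500 = 99.4% > 85%
Total monthly debts = (1,865 + 270 + 620 + 665) = 3,420. Debt-to-income = 3,420/9,300 = 36.8% — meets 40% limit
Credit score 772 ≥ 600 (meets)
Reserves: 18,840 ÷ 1,865 = 10.1 months (meets 6-month minimum)
Fails on LTV.

Denied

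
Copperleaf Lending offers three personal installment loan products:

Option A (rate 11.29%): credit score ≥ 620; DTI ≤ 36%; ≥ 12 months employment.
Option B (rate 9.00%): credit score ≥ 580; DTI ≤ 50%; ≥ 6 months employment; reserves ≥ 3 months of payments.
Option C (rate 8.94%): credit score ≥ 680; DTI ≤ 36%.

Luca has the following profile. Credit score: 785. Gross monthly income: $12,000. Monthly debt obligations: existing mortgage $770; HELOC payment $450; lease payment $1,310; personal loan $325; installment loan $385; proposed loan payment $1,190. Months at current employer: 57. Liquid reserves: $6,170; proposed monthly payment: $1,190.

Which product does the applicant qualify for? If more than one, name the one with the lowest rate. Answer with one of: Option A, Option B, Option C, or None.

Total debts = (770 + 450 + 1,310 + 325 + 385 + 1,190) = 4,430; DTI = 4,430/12,000 = 36.9%.
Reserves = 6,170/1,190 = 5.2 months.
Option A: score 785 ≥ 620; DTI 36.9% > 36%; employment 57 ≥ 12 mo → does not qualify.
Option B: score 785 ≥ 580; DTI 36.9% ≤ 50%; employment 57 ≥ 6 mo; reserves 5.2 ≥ 3 mo → qualifies.
Option C: score 785 ≥ 680; DTI 36.9% > 36% → does not qualify.

Option B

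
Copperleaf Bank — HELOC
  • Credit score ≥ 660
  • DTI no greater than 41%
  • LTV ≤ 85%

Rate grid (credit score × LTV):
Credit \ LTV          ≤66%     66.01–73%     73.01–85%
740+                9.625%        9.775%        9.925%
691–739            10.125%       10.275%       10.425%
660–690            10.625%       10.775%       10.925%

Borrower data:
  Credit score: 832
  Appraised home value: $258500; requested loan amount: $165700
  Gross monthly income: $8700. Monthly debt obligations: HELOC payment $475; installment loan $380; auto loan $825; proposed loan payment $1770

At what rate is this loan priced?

Credit score 832 ≥ 660; Total monthly debts = (475 + 380 + 825 + 1,770) = 3,450. DTI = 3,450/8,700 = 39.7% ≤ 41%
LTV = 165,700/258,500 = 64.1% ≤ 85%
Row: 832 falls in 740+. Column: 64.1% falls in ≤66%. Rate = 9.625%.

9.625%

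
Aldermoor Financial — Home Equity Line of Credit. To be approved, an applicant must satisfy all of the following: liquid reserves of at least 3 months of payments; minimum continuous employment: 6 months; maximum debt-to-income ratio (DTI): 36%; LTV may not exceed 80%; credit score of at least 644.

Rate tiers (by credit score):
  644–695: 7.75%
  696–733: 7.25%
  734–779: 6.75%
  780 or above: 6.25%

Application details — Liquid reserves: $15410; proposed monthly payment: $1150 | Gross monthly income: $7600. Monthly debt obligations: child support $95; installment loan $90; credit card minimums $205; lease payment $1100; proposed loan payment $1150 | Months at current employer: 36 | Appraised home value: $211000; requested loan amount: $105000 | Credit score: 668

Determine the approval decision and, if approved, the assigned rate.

Approved at 7.75%

Credit score 668 ≥ 644 (meets minimum)
Total monthly debts = (95 + 90 + 205 + 1,100 + 1,150) = 2,640. DTI = 2,640/7,600 = 34.7% ≤ 36%
Employment 36 ≥ 6 months
Reserves: 15,410 ÷ 1,150 = 13.4 months (meets 3-month minimum)
LTV: 105,000 ÷ 211,000 = 49.8%, within 80% cap
All requirements met. Score 668 falls in the 644–695 tier → 7.75%.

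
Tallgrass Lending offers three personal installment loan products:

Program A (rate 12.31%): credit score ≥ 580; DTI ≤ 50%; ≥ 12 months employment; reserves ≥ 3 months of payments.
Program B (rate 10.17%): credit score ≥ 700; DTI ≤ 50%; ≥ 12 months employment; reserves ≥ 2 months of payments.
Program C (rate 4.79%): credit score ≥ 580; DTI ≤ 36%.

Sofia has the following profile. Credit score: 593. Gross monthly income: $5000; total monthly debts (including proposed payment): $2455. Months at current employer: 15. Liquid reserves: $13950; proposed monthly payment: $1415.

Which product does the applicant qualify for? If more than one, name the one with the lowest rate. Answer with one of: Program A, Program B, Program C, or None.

Program A

DTI = 2,455/5,000 = 49.1%.
Reserves = 13,950/1,415 = 9.9 months.
Program A: score 593 ≥ 580; DTI 49.1% ≤ 50%; employment 15 ≥ 12 mo; reserves 9.9 ≥ 3 mo → qualifies.
Program B: score 593 < 700; DTI 49.1% ≤ 50%; employment 15 ≥ 12 mo; reserves 9.9 ≥ 2 mo → does not qualify.
Program C: score 593 ≥ 580; DTI 49.1% > 36% → does not qualify.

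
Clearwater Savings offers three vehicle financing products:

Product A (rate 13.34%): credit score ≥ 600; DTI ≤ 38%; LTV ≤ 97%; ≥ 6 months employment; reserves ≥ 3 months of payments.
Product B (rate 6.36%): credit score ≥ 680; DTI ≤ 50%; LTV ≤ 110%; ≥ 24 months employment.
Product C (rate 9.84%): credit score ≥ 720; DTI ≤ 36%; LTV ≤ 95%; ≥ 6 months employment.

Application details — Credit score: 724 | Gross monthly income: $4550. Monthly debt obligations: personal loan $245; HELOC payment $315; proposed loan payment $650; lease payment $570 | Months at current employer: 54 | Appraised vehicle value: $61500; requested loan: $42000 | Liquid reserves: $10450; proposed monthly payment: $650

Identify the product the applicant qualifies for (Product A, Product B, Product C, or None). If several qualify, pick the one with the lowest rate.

Product B

Total debts = (245 + 315 + 650 + 570) = 1,780; DTI = 1,780/4,550 = 39.1%.
LTV = 42,000/61,500 = 68.3%.
Reserves = 10,450/650 = 16.1 months.
Product A: score 724 ≥ 600; DTI 39.1% > 38%; LTV 68.3% ≤ 97%; employment 54 ≥ 6 mo; reserves 16.1 ≥ 3 mo → does not qualify.
Product B: score 724 ≥ 680; DTI 39.1% ≤ 50%; LTV 68.3% ≤ 110%; employment 54 ≥ 24 mo → qualifies.
Product C: score 724 ≥ 720; DTI 39.1% > 36%; LTV 68.3% ≤ 95%; employment 54 ≥ 6 mo → does not qualify.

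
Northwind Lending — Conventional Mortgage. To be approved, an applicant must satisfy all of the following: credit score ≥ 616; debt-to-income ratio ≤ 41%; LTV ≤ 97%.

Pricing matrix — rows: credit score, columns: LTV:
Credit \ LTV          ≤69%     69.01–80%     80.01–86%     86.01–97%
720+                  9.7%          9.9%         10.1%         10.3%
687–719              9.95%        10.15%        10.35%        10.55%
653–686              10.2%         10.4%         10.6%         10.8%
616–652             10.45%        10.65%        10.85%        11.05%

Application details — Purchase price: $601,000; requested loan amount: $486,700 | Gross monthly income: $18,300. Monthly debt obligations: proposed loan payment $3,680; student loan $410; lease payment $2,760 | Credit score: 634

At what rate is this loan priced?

Credit score 634 ≥ 616; Total monthly debts = (3,680 + 410 + 2,760) = 6,850. DTI = 6,850/18,300 = 37.4% ≤ 41%
LTV: 486,700 ÷ 601,000 = 81%, within 97% cap
Credit 634 → row 616–652; LTV 81% → column 80.01–86%. Grid cell → 10.85%.

10.85%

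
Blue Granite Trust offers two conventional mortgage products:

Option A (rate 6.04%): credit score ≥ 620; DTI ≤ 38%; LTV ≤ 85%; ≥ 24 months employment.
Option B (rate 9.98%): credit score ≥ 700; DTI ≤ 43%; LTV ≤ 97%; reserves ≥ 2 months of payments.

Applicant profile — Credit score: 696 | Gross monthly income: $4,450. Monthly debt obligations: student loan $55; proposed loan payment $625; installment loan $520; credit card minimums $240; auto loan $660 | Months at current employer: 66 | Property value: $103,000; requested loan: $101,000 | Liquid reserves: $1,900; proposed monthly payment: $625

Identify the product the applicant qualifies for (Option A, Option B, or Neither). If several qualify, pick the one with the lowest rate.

Neither

Total debts = (55 + 625 + 520 + 240 + 660) = 2,100; DTI = 2,100/4,450 = 47.2%.
LTV = 101,000/103,000 = 98.1%.
Reserves = 1,900/625 = 3.0 months.
Option A: score 696 ≥ 620; DTI 47.2% > 38%; LTV 98.1% > 85%; employment 66 ≥ 24 mo → does not qualify.
Option B: score 696 < 700; DTI 47.2% > 43%; LTV 98.1% > 97%; reserves 3.0 ≥ 2 mo → does not qualify.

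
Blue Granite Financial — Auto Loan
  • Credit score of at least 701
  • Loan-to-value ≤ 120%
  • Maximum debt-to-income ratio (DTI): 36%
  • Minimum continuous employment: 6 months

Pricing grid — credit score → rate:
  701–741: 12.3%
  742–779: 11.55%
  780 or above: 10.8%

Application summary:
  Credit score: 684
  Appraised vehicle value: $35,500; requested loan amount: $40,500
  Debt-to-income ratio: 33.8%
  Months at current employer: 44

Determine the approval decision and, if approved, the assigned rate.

Denied

Credit score 684 < 701 (below minimum)
DTI 33.8% ≤ 36%
LTV: 40,500 ÷ 35,500 = 114.1%, within 120% cap
Employment 44 ≥ 6 months
Not all requirements met → denied.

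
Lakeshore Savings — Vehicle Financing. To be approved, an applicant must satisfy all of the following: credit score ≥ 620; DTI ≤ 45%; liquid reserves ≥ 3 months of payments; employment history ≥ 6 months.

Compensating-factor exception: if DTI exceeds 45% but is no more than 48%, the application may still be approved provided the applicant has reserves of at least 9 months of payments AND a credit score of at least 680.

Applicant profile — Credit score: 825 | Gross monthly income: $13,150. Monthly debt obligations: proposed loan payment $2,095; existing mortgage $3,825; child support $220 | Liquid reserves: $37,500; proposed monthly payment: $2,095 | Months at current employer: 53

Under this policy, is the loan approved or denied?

Approved

Credit score 825 ≥ 620 (meets base)
Total debts = (2,095 + 3,825 + 220) = 6,140. DTI = 6,140/13,150 = 46.7% > 45% — standard DTI limit exceeded.
Reserves = 37,500/2,095 = 17.9 months ≥ 3
Employment 53 ≥ 6 months
46.7% falls in the override range (45%–48%), so the compensating-factor test applies.
Reserves 17.9 ≥ 9 months; credit score 825 ≥ 680.
Both compensating conditions met → exception applies.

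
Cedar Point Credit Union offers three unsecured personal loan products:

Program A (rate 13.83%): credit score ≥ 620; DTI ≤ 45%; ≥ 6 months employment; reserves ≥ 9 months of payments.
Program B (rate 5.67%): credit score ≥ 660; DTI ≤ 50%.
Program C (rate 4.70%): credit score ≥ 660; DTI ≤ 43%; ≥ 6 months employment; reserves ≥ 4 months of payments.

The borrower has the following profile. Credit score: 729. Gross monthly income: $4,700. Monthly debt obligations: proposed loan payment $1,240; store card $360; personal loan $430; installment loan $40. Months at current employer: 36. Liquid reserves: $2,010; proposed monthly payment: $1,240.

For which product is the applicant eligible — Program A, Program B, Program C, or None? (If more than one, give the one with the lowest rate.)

Program B

Total debts = (1,240 + 360 + 430 + 40) = 2,070; DTI = 2,070/4,700 = 44%.
Reserves = 2,010/1,240 = 1.6 months.
Program A: score 729 ≥ 620; DTI 44% ≤ 45%; employment 36 ≥ 6 mo; reserves 1.6 < 9 mo → does not qualify.
Program B: score 729 ≥ 660; DTI 44% ≤ 50% → qualifies.
Program C: score 729 ≥ 660; DTI 44% > 43%; employment 36 ≥ 6 mo; reserves 1.6 < 4 mo → does not qualify.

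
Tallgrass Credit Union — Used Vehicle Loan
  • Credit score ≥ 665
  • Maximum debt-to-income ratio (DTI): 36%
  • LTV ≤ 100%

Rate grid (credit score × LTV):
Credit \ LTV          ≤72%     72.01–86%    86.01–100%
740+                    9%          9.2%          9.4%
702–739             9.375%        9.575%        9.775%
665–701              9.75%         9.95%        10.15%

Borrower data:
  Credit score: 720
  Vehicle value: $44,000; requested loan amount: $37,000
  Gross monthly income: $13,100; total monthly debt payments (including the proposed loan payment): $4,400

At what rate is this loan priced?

Credit score 720 ≥ 665; DTI: 4,400 ÷ 13,100 = 33.6%, within the 36% cap
LTV = 37,000/44,000 = 84.1% ≤ 100%
Credit 720 → row 702–739; LTV 84.1% → column 72.01–86%. Grid cell → 9.575%.

9.575%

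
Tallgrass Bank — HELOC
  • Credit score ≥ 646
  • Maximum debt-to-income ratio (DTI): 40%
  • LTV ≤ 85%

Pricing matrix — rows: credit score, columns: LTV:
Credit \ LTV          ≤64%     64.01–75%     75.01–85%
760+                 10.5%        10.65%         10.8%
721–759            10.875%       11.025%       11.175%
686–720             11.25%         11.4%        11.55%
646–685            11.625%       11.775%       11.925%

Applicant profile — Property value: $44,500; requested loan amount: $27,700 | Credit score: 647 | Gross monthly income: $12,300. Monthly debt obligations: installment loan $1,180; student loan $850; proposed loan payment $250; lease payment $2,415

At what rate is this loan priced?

Credit score 647 ≥ 646; Total monthly debts = (1,180 + 850 + 250 + 2,415) = 4,695. DTI: 4,695 ÷ 12,300 = 38.2%, within the 40% cap
LTV = 27,700/44,500 = 62.2% ≤ 85%
Score 647 is in the 646–685 band; LTV 62.2% is in the ≤64% band → 11.625%.

11.625%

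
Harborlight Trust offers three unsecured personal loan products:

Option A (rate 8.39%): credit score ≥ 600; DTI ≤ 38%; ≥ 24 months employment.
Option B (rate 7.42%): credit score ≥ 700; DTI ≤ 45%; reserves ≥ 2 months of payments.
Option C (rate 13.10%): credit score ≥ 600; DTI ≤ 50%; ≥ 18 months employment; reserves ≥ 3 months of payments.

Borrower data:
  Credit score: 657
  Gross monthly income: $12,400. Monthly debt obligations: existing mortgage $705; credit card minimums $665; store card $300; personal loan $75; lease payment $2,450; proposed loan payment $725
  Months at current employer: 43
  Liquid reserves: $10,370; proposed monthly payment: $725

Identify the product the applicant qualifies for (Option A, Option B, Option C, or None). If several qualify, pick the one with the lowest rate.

Total debts = (705 + 665 + 300 + 75 + 2,450 + 725) = 4,920; DTI = 4,920/12,400 = 39.7%.
Reserves = 10,370/725 = 14.3 months.
Option A: score 657 ≥ 600; DTI 39.7% > 38%; employment 43 ≥ 24 mo → does not qualify.
Option B: score 657 < 700; DTI 39.7% ≤ 45%; reserves 14.3 ≥ 2 mo → does not qualify.
Option C: score 657 ≥ 600; DTI 39.7% ≤ 50%; employment 43 ≥ 18 mo; reserves 14.3 ≥ 3 mo → qualifies.

Option C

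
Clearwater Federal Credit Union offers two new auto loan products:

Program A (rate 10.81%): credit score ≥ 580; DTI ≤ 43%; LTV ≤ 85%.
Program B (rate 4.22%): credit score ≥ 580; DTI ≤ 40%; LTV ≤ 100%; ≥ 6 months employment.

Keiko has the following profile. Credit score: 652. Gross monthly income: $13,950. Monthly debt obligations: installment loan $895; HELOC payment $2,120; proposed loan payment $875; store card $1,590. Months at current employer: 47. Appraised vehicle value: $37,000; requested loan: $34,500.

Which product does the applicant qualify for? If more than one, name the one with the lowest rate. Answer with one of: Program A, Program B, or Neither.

Total debts = (895 + 2,120 + 875 + 1,590) = 5,480; DTI = 5,480/13,950 = 39.3%.
LTV = 34,500/37,000 = 93.2%.
Program A: score 652 ≥ 580; DTI 39.3% ≤ 43%; LTV 93.2% > 85% → does not qualify.
Program B: score 652 ≥ 580; DTI 39.3% ≤ 40%; LTV 93.2% ≤ 100%; employment 47 ≥ 6 mo → qualifies.

Program B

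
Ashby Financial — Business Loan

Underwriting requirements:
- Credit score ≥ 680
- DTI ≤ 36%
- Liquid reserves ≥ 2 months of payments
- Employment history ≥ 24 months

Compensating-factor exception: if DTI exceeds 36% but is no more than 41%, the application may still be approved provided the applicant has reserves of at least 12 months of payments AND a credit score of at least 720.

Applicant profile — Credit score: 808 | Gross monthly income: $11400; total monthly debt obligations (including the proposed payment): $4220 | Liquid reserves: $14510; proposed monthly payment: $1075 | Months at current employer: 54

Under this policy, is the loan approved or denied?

Approved

Credit score 808 ≥ 680 (meets base)
DTI: 4,220 ÷ 11,400 = 37%, over the 36% base limit.
Liquid reserves cover 14,510/1,075 = 13.5 months — ≥ 2 required
Employment 54 ≥ 24 months
37% falls in the override range (36%–41%), so the compensating-factor test applies.
Override check — reserves: 13.5 mo (ok); score: 808 (ok).
Both compensating conditions met → exception applies.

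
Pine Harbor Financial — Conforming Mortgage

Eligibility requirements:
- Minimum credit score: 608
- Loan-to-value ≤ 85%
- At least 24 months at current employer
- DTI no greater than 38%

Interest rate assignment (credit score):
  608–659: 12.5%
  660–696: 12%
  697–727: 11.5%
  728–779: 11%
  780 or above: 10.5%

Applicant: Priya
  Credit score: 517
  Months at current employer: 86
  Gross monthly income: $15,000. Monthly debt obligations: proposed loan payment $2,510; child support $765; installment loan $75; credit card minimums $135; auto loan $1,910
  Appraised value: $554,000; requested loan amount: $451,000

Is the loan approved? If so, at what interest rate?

Credit score 517 < 608 (below minimum)
Loan-to-value = 451,000/554,000 = 81.4% — pass (85% max)
Total monthly debts = (2,510 + 765 + 75 + 135 + 1,910) = 5,395. Debt-to-income = 5,395/15,000 = 36% — meets 38% limit
Employment 86 ≥ 24 months
Not all requirements met → denied.

Denied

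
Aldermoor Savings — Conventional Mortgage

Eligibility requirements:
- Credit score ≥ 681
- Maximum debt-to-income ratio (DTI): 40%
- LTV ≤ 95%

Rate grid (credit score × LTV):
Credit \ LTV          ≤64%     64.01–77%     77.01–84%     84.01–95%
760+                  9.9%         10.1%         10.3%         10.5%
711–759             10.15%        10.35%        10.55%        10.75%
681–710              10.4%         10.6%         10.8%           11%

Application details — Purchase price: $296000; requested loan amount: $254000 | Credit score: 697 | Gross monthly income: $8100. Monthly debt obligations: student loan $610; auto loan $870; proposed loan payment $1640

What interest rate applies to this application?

11%

Credit score 697 ≥ 681; Total monthly debts = (610 + 870 + 1,640) = 3,120. DTI = 3,120/8,100 = 38.5% ≤ 40%
LTV: 254,000 ÷ 296,000 = 85.8%, within 95% cap
Credit 697 → row 681–710; LTV 85.8% → column 84.01–95%. Grid cell → 11%.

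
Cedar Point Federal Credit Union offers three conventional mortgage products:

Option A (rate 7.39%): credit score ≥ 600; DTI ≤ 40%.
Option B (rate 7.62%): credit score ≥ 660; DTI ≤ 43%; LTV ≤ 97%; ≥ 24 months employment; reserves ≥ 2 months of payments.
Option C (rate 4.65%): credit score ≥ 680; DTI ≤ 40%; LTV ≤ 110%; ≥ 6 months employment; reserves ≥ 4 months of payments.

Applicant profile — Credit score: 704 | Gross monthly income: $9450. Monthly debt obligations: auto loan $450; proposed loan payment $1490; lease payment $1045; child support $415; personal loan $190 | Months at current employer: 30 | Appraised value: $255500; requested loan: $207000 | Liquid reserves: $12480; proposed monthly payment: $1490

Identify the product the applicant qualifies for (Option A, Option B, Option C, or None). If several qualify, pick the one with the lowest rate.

Option C

Total debts = (450 + 1,490 + 1,045 + 415 + 190) = 3,590; DTI = 3,590/9,450 = 38%.
LTV = 207,000/255,500 = 81%.
Reserves = 12,480/1,490 = 8.4 months.
Option A: score 704 ≥ 600; DTI 38% ≤ 40% → qualifies.
Option B: score 704 ≥ 660; DTI 38% ≤ 43%; LTV 81% ≤ 97%; employment 30 ≥ 24 mo; reserves 8.4 ≥ 2 mo → qualifies.
Option C: score 704 ≥ 680; DTI 38% ≤ 40%; LTV 81% ≤ 110%; employment 30 ≥ 6 mo; reserves 8.4 ≥ 4 mo → qualifies.
Qualifying: Option A, Option B, Option C. Lowest rate is 4.65% → Option C.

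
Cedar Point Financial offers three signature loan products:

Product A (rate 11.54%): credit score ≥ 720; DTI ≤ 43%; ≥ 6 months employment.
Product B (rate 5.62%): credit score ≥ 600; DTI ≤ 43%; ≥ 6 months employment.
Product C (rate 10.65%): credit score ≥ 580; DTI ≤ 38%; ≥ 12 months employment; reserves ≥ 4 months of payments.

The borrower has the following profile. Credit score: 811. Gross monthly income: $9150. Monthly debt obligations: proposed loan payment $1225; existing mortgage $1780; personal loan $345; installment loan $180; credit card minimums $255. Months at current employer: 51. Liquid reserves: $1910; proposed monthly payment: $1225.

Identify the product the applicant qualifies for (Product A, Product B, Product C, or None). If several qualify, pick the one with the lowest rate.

Product B

Total debts = (1,225 + 1,780 + 345 + 180 + 255) = 3,785; DTI = 3,785/9,150 = 41.4%.
Reserves = 1,910/1,225 = 1.6 months.
Product A: score 811 ≥ 720; DTI 41.4% ≤ 43%; employment 51 ≥ 6 mo → qualifies.
Product B: score 811 ≥ 600; DTI 41.4% ≤ 43%; employment 51 ≥ 6 mo → qualifies.
Product C: score 811 ≥ 580; DTI 41.4% > 38%; employment 51 ≥ 12 mo; reserves 1.6 < 4 mo → does not qualify.
Qualifying: Product A, Product B. Lowest rate is 5.62% → Product B.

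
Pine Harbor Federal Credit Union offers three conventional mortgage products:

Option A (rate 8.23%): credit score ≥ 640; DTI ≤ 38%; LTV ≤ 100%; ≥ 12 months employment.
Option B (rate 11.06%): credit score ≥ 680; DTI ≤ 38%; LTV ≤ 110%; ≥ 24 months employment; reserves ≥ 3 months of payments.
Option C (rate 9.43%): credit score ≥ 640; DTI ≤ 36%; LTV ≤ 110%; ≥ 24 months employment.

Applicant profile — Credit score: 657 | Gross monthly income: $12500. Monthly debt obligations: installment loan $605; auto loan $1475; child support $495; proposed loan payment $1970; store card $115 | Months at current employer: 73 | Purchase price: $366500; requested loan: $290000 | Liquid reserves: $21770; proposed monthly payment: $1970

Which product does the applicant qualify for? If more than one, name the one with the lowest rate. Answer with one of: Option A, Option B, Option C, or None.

Total debts = (605 + 1,475 + 495 + 1,970 + 115) = 4,660; DTI = 4,660/12,500 = 37.3%.
LTV = 290,000/366,500 = 79.1%.
Reserves = 21,770/1,970 = 11.1 months.
Option A: score 657 ≥ 640; DTI 37.3% ≤ 38%; LTV 79.1% ≤ 100%; employment 73 ≥ 12 mo → qualifies.
Option B: score 657 < 680; DTI 37.3% ≤ 38%; LTV 79.1% ≤ 110%; employment 73 ≥ 24 mo; reserves 11.1 ≥ 3 mo → does not qualify.
Option C: score 657 ≥ 640; DTI 37.3% > 36%; LTV 79.1% ≤ 110%; employment 73 ≥ 24 mo → does not qualify.

Option A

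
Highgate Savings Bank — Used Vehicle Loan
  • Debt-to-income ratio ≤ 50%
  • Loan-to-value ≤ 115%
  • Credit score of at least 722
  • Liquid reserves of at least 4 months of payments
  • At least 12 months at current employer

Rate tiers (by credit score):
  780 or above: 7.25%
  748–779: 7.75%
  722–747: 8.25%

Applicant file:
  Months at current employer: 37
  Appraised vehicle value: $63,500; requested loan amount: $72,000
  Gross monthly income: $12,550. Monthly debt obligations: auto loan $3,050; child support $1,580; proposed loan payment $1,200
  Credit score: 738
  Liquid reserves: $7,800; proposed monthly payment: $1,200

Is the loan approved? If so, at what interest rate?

Credit score 738 ≥ 722 (meets minimum)
LTV: 72,000 ÷ 63,500 = 113.4%, within 115% cap
Employment 37 ≥ 12 months
Reserves: 7,800 ÷ 1,200 = 6.5 months (meets 4-month minimum)
Total monthly debts = (3,050 + 1,580 + 1,200) = 5,830. DTI: 5,830 ÷ 12,550 = 46.5%, within the 50% cap
All requirements met. Score 738 falls in the 722–747 tier → 8.25%.

Approved at 8.25%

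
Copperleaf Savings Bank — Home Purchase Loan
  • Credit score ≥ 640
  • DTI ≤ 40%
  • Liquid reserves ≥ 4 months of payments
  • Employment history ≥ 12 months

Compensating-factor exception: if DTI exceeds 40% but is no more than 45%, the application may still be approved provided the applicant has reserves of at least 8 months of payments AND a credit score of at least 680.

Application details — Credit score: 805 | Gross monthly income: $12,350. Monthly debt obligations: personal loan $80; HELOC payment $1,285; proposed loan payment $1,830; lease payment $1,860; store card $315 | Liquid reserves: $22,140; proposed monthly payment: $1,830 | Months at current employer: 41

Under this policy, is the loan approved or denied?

Credit score 805 ≥ 640 (meets base)
Total debts = (80 + 1,285 + 1,830 + 1,860 + 315) = 5,370. DTI = 5,370/12,350 = 43.5% > 40% — standard DTI limit exceeded.
Liquid reserves cover 22,140/1,830 = 12.1 months — ≥ 4 required
Employment 41 ≥ 12 months
DTI 43.5% is within the 40%–45% exception band; checking compensating factors.
Override check — reserves: 12.1 mo (ok); score: 805 (ok).
Both compensating conditions met → exception applies.

Approved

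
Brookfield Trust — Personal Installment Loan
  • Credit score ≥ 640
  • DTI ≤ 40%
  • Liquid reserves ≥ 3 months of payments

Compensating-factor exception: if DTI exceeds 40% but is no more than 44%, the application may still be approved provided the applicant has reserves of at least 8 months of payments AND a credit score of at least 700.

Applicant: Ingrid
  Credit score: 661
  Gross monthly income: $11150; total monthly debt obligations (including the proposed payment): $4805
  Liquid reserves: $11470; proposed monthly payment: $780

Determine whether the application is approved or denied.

Denied

Credit score 661 ≥ 640 (meets base)
DTI = 4,805/11,150 = 43.1% > 40% — standard DTI limit exceeded.
Reserves: 11,470 ÷ 780 = 14.7 months (meets 3-month minimum)
43.1% falls in the override range (40%–44%), so the compensating-factor test applies.
Override check — reserves: 14.7 mo (ok); score: 661 (below 700).
Compensating-factor requirement not fully met.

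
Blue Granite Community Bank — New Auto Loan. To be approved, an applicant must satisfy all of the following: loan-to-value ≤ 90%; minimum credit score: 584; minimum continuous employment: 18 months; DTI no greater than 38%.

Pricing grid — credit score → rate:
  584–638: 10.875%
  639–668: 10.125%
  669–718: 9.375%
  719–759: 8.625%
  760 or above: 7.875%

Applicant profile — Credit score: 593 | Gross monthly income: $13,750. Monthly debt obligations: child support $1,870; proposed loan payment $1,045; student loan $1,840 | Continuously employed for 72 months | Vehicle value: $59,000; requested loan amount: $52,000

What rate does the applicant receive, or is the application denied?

Credit score 593 ≥ 584 (meets minimum)
LTV: 52,000 ÷ 59,000 = 88.1%, within 90% cap
Total monthly debts = (1,870 + 1,045 + 1,840) = 4,755. Debt-to-income = 4,755/13,750 = 34.6% — meets 38% limit
Employment 72 ≥ 18 months
All requirements met. Score 593 falls in the 584–638 tier → 10.875%.

Approved at 10.875%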